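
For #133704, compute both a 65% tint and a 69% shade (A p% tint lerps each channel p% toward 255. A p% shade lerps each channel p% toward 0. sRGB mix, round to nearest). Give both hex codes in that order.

#133704 is rgb(19, 55, 4).
65% tint:
  R: 19 + 0.65×(255−19) = 19 + 153.4 = 172.4 → 172
  G: 55 + 130 = 185 → 185
  B: 4 + 0.65×(255−4) = 4 + 163.15 = 167.15 → 167
  → #acb9a7
69% shade:
  R: 19 + 0.69×(0−19) = 19 − 13.11 = 5.89 → 6
  G: 55 − 37.95 = 17.05 → 17
  B: 4 + 0.69×(0−4) = 4 − 2.76 = 1.24 → 1
  → #061101

#acb9a7, #061101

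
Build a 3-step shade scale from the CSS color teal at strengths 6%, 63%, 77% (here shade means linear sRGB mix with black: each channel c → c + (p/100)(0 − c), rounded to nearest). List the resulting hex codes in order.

CSS teal is rgb(0, 128, 128).
6%: (0→0, 128 − 7.68 = 120.32→120, 128 − 7.68 = 120.32→120) → #007878
63%: (0→0, 128 − 80.64 = 47.36→47, 128 − 80.64 = 47.36→47) → #002F2F
77%: (0→0, 128 − 98.56 = 29.44→29, 128 − 98.56 = 29.44→29) → #001D1D

#007878, #002F2F, #001D1D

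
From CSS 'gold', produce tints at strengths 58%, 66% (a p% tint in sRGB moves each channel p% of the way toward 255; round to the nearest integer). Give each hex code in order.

CSS gold is rgb(255, 215, 0).
58%: (255→255, 215 + 23.2 = 238.2→238, 0 + 147.9 = 147.9→148) → #ffee94
66%: (255→255, 215 + 26.4 = 241.4→241, 0 + 168.3 = 168.3→168) → #fff1a8

#ffee94, #fff1a8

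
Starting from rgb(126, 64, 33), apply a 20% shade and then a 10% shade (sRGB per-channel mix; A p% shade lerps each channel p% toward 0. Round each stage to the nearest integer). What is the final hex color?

Lerp each channel 20% toward 0:
  R: 126 − 25.2 = 100.8 → 101
  G: 64 − 12.8 = 51.2 → 51
  B: 33 + 0.2×(0−33) = 33 − 6.6 = 26.4 → 26
After the shade: rgb(101, 51, 26) = #65331a.
Lerp each channel 10% toward 0:
  R: 101 + 0.1×(0−101) = 101 − 10.1 = 90.9 → 91
  G: 51 − 5.1 = 45.9 → 46
  B: 26 + 0.1×(0−26) = 26 − 2.6 = 23.4 → 23
rgb(91, 46, 23) = #5b2e17.

#5b2e17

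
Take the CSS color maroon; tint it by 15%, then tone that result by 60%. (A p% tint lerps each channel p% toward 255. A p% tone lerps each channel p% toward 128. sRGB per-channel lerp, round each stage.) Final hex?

CSS maroon is rgb(128, 0, 0).
Per channel, c → c + 0.15(255 − c):
  R: 128 + 19.05 = 147.05 → 147
  G: 0 + 38.25 = 38.25 → 38
  B: 0 + 0.15×(255−0) = 0 + 38.25 = 38.25 → 38
After the tint: rgb(147, 38, 38) = #932626.
Per channel, c → c + 0.6(128 − c):
  R: 147 + 0.6×(128−147) = 147 − 11.4 = 135.6 → 136
  G: 38 + 0.6×(128−38) = 38 + 54 = 92 → 92
  B: 38 + 54 = 92 → 92
rgb(136, 92, 92) = #885C5C.

#885C5C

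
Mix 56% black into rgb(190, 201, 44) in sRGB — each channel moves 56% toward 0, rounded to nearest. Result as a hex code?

#545813

Per channel, c → c + 0.56(0 − c):
  R: 190 − 106.4 = 83.6 → 84
  G: 201 + 0.56×(0−201) = 201 − 112.56 = 88.44 → 88
  B: 44 − 24.64 = 19.36 → 19
rgb(84, 88, 19) = #545813.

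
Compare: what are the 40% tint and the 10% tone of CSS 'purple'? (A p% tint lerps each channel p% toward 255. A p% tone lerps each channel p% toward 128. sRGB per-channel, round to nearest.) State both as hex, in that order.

CSS purple is rgb(128, 0, 128).
40% tint:
  R: 128 + 0.4×(255−128) = 128 + 50.8 = 178.8 → 179
  G: 0 + 102 = 102 → 102
  B: 128 + 0.4×(255−128) = 128 + 50.8 = 178.8 → 179
  → #b366b3
10% tone:
  R: 128 + 0.1×(128−128) = 128 + 0 = 128 → 128
  G: 0 + 0.1×(128−0) = 0 + 12.8 = 12.8 → 13
  B: 128 + 0.1×(128−128) = 128 + 0 = 128 → 128
  → #800d80

#b366b3, #800d80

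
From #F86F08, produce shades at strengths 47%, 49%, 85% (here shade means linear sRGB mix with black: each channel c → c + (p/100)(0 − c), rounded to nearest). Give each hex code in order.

#833B04, #7E3904, #251101

#F86F08 is rgb(248, 111, 8).
47%: (248 − 116.56 = 131.44→131, 111 − 52.17 = 58.83→59, 8 − 3.76 = 4.24→4) → #833B04
49%: (248 − 121.52 = 126.48→126, 111 − 54.39 = 56.61→57, 8 − 3.92 = 4.08→4) → #7E3904
85%: (248 − 210.8 = 37.2→37, 111 − 94.35 = 16.65→17, 8 − 6.8 = 1.2→1) → #251101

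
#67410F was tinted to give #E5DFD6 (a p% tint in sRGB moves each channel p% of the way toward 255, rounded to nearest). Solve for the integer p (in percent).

83%

#67410F is rgb(103, 65, 15); #E5DFD6 is rgb(229, 223, 214).
On the B channel (widest range): 214 ≈ 15 + (p/100)(255 − 15), so p ≈ 100×(214 − 15)/(255 − 15) = 19900/240 = 82.92.
p = 83 reproduces all three channels after rounding.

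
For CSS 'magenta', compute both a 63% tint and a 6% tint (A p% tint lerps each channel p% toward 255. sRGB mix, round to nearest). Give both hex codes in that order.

#FFA1FF, #FF0FFF

CSS magenta is rgb(255, 0, 255).
63% tint:
  R: 255 + 0 = 255 → 255
  G: 0 + 160.65 = 160.65 → 161
  B: 255 + 0.63×(255−255) = 255 + 0 = 255 → 255
  → #FFA1FF
6% tint:
  R: 255 + 0 = 255 → 255
  G: 0 + 0.06×(255−0) = 0 + 15.3 = 15.3 → 15
  B: 255 + 0 = 255 → 255
  → #FF0FFF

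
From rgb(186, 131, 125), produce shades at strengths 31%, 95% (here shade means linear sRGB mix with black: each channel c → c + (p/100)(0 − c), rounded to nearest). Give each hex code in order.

31%: (186 − 57.66 = 128.34→128, 131 − 40.61 = 90.39→90, 125 − 38.75 = 86.25→86) → #805a56
95%: (186 − 176.7 = 9.3→9, 131 − 124.45 = 6.55→7, 125 − 118.75 = 6.25→6) → #090706

#805a56, #090706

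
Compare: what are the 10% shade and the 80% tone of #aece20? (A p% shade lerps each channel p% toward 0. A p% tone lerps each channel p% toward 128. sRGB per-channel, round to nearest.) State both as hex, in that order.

#aece20 is rgb(174, 206, 32).
10% shade:
  R: 174 − 17.4 = 156.6 → 157
  G: 206 + 0.1×(0−206) = 206 − 20.6 = 185.4 → 185
  B: 32 + 0.1×(0−32) = 32 − 3.2 = 28.8 → 29
  → #9db91d
80% tone:
  R: 174 + 0.8×(128−174) = 174 − 36.8 = 137.2 → 137
  G: 206 + 0.8×(128−206) = 206 − 62.4 = 143.6 → 144
  B: 32 + 0.8×(128−32) = 32 + 76.8 = 108.8 → 109
  → #89906d

#9db91d, #89906d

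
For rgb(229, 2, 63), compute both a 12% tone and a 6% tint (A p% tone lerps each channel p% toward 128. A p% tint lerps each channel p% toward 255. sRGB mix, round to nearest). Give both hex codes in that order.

12% tone:
  R: 229 − 12.12 = 216.88 → 217
  G: 2 + 0.12×(128−2) = 2 + 15.12 = 17.12 → 17
  B: 63 + 7.8 = 70.8 → 71
  → #d91147
6% tint:
  R: 229 + 0.06×(255−229) = 229 + 1.56 = 230.56 → 231
  G: 2 + 0.06×(255−2) = 2 + 15.18 = 17.18 → 17
  B: 63 + 11.52 = 74.52 → 75
  → #e7114b

#d91147, #e7114b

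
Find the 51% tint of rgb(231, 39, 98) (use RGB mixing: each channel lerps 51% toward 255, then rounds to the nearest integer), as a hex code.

#F395B2

Per channel, c → c + 0.51(255 − c):
  R: 231 + 0.51×(255−231) = 231 + 12.24 = 243.24 → 243
  G: 39 + 0.51×(255−39) = 39 + 110.16 = 149.16 → 149
  B: 98 + 80.07 = 178.07 → 178
rgb(243, 149, 178) = #F395B2.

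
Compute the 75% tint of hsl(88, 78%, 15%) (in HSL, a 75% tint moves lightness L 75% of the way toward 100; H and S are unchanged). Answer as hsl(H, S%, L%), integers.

L moves 75% from 15 toward 100: 15 + 63.75 = 78.75 → 79.
H and S are unchanged.

hsl(88, 78%, 79%)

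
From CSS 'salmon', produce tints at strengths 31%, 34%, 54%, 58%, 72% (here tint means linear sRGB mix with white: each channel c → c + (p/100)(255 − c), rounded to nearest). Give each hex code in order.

CSS salmon is rgb(250, 128, 114).
31%: (250 + 1.55 = 251.55→252, 128 + 39.37 = 167.37→167, 114 + 43.71 = 157.71→158) → #FCA79E
34%: (250 + 1.7 = 251.7→252, 128 + 43.18 = 171.18→171, 114 + 47.94 = 161.94→162) → #FCABA2
54%: (250 + 2.7 = 252.7→253, 128 + 68.58 = 196.58→197, 114 + 76.14 = 190.14→190) → #FDC5BE
58%: (250 + 2.9 = 252.9→253, 128 + 73.66 = 201.66→202, 114 + 81.78 = 195.78→196) → #FDCAC4
72%: (250 + 3.6 = 253.6→254, 128 + 91.44 = 219.44→219, 114 + 101.52 = 215.52→216) → #FEDBD8

#FCA79E, #FCABA2, #FDC5BE, #FDCAC4, #FEDBD8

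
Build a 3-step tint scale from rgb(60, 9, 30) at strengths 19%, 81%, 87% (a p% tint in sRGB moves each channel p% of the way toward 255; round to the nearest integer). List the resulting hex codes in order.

19%: (60 + 37.05 = 97.05→97, 9 + 46.74 = 55.74→56, 30 + 42.75 = 72.75→73) → #613849
81%: (60 + 157.95 = 217.95→218, 9 + 199.26 = 208.26→208, 30 + 182.25 = 212.25→212) → #DAD0D4
87%: (60 + 169.65 = 229.65→230, 9 + 214.02 = 223.02→223, 30 + 195.75 = 225.75→226) → #E6DFE2

#613849, #DAD0D4, #E6DFE2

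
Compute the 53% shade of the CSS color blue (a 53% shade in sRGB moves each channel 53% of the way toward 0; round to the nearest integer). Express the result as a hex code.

CSS blue is rgb(0, 0, 255).
Lerp each channel 53% toward 0:
  R: 0 + 0 = 0 → 0
  G: 0 + 0 = 0 → 0
  B: 255 + 0.53×(0−255) = 255 − 135.15 = 119.85 → 120
rgb(0, 0, 120) = #000078.

#000078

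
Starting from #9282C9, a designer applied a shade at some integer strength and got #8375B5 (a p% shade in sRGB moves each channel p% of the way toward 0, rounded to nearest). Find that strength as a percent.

#9282C9 is rgb(146, 130, 201); #8375B5 is rgb(131, 117, 181).
On the B channel (widest range): 181 ≈ 201 + (p/100)(0 − 201), so p ≈ 100×(181 − 201)/(0 − 201) = -2000/-201 = 9.95.
p = 10 reproduces all three channels after rounding.

10%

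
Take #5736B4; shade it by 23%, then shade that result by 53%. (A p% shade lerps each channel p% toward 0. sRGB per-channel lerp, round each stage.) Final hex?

#1F1441

#5736B4 is rgb(87, 54, 180).
Lerp each channel 23% toward 0:
  R: 87 + 0.23×(0−87) = 87 − 20.01 = 66.99 → 67
  G: 54 + 0.23×(0−54) = 54 − 12.42 = 41.58 → 42
  B: 180 − 41.4 = 138.6 → 139
After the shade: rgb(67, 42, 139) = #432A8B.
A 53% shade moves each channel 53% toward 0:
  R: 67 − 35.51 = 31.49 → 31
  G: 42 − 22.26 = 19.74 → 20
  B: 139 + 0.53×(0−139) = 139 − 73.67 = 65.33 → 65
rgb(31, 20, 65) = #1F1441.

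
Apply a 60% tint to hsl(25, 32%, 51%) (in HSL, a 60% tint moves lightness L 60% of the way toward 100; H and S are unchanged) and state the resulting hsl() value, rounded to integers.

hsl(25, 32%, 80%)

L moves 60% from 51 toward 100: 51 + 29.4 = 80.4 → 80.
H and S are unchanged.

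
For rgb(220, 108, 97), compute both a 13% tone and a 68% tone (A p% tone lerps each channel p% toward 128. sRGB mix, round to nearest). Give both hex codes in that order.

#d06f65, #9d7a76

13% tone:
  R: 220 − 11.96 = 208.04 → 208
  G: 108 + 2.6 = 110.6 → 111
  B: 97 + 0.13×(128−97) = 97 + 4.03 = 101.03 → 101
  → #d06f65
68% tone:
  R: 220 + 0.68×(128−220) = 220 − 62.56 = 157.44 → 157
  G: 108 + 0.68×(128−108) = 108 + 13.6 = 121.6 → 122
  B: 97 + 21.08 = 118.08 → 118
  → #9d7a76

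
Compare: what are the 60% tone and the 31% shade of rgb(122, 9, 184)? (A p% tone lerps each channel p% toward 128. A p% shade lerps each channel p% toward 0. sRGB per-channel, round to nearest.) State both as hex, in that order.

#7E5096, #54067F

60% tone:
  R: 122 + 3.6 = 125.6 → 126
  G: 9 + 0.6×(128−9) = 9 + 71.4 = 80.4 → 80
  B: 184 − 33.6 = 150.4 → 150
  → #7E5096
31% shade:
  R: 122 + 0.31×(0−122) = 122 − 37.82 = 84.18 → 84
  G: 9 − 2.79 = 6.21 → 6
  B: 184 − 57.04 = 126.96 → 127
  → #54067F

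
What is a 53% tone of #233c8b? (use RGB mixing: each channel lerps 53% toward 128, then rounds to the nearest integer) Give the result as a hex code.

#233c8b is rgb(35, 60, 139).
Per channel, c → c + 0.53(128 − c):
  R: 35 + 49.29 = 84.29 → 84
  G: 60 + 36.04 = 96.04 → 96
  B: 139 + 0.53×(128−139) = 139 − 5.83 = 133.17 → 133
rgb(84, 96, 133) = #546085.

#546085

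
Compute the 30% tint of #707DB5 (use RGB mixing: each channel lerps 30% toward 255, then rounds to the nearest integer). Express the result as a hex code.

#9BA4CB

#707DB5 is rgb(112, 125, 181).
Lerp each channel 30% toward 255:
  R: 112 + 42.9 = 154.9 → 155
  G: 125 + 0.3×(255−125) = 125 + 39 = 164 → 164
  B: 181 + 0.3×(255−181) = 181 + 22.2 = 203.2 → 203
rgb(155, 164, 203) = #9BA4CB.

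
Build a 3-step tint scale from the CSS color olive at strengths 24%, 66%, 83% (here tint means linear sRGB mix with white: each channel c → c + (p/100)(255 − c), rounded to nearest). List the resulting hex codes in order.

#9e9e3d, #d4d4a8, #e9e9d4

CSS olive is rgb(128, 128, 0).
24%: (128 + 30.48 = 158.48→158, 128 + 30.48 = 158.48→158, 0 + 61.2 = 61.2→61) → #9e9e3d
66%: (128 + 83.82 = 211.82→212, 128 + 83.82 = 211.82→212, 0 + 168.3 = 168.3→168) → #d4d4a8
83%: (128 + 105.41 = 233.41→233, 128 + 105.41 = 233.41→233, 0 + 211.65 = 211.65→212) → #e9e9d4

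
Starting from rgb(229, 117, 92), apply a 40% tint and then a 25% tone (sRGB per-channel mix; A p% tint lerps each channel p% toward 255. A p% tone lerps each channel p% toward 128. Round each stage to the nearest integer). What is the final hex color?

#D3A196

Lerp each channel 40% toward 255:
  R: 229 + 10.4 = 239.4 → 239
  G: 117 + 0.4×(255−117) = 117 + 55.2 = 172.2 → 172
  B: 92 + 65.2 = 157.2 → 157
After the tint: rgb(239, 172, 157) = #EFAC9D.
Lerp each channel 25% toward 128:
  R: 239 − 27.75 = 211.25 → 211
  G: 172 + 0.25×(128−172) = 172 − 11 = 161 → 161
  B: 157 − 7.25 = 149.75 → 150
rgb(211, 161, 150) = #D3A196.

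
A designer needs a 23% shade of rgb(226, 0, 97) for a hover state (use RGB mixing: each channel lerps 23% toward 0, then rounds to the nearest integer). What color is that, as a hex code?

A 23% shade moves each channel 23% toward 0:
  R: 226 − 51.98 = 174.02 → 174
  G: 0 + 0.23×(0−0) = 0 + 0 = 0 → 0
  B: 97 + 0.23×(0−97) = 97 − 22.31 = 74.69 → 75
rgb(174, 0, 75) = #AE004B.

#AE004B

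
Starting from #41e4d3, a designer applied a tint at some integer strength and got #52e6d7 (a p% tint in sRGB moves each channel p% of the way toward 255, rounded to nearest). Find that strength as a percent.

#41e4d3 is rgb(65, 228, 211); #52e6d7 is rgb(82, 230, 215).
On the R channel (widest range): 82 ≈ 65 + (p/100)(255 − 65), so p ≈ 100×(82 − 65)/(255 − 65) = 1700/190 = 8.95.
p = 9 reproduces all three channels after rounding.

9%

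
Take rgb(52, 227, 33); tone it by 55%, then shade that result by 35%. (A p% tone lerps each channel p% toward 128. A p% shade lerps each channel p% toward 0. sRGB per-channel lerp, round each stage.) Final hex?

#3d7037

A 55% tone moves each channel 55% toward 128:
  R: 52 + 41.8 = 93.8 → 94
  G: 227 + 0.55×(128−227) = 227 − 54.45 = 172.55 → 173
  B: 33 + 0.55×(128−33) = 33 + 52.25 = 85.25 → 85
After the tone: rgb(94, 173, 85) = #5ead55.
Per channel, c → c + 0.35(0 − c):
  R: 94 − 32.9 = 61.1 → 61
  G: 173 − 60.55 = 112.45 → 112
  B: 85 + 0.35×(0−85) = 85 − 29.75 = 55.25 → 55
rgb(61, 112, 55) = #3d7037.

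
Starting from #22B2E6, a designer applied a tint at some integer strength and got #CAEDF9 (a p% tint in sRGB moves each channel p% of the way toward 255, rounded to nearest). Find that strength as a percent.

#22B2E6 is rgb(34, 178, 230); #CAEDF9 is rgb(202, 237, 249).
On the R channel (widest range): 202 ≈ 34 + (p/100)(255 − 34), so p ≈ 100×(202 − 34)/(255 − 34) = 16800/221 = 76.02.
p = 76 reproduces all three channels after rounding.

76%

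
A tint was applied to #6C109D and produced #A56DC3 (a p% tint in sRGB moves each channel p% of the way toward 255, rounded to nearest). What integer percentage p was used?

#6C109D is rgb(108, 16, 157); #A56DC3 is rgb(165, 109, 195).
On the G channel (widest range): 109 ≈ 16 + (p/100)(255 − 16), so p ≈ 100×(109 − 16)/(255 − 16) = 9300/239 = 38.91.
p = 39 reproduces all three channels after rounding.

39%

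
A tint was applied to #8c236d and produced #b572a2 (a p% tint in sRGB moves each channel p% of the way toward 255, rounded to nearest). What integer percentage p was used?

36%

#8c236d is rgb(140, 35, 109); #b572a2 is rgb(181, 114, 162).
On the G channel (widest range): 114 ≈ 35 + (p/100)(255 − 35), so p ≈ 100×(114 − 35)/(255 − 35) = 7900/220 = 35.91.
p = 36 reproduces all three channels after rounding.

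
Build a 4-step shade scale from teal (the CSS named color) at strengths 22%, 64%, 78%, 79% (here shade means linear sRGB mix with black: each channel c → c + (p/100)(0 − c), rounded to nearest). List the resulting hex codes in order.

CSS teal is rgb(0, 128, 128).
22%: (0→0, 128 − 28.16 = 99.84→100, 128 − 28.16 = 99.84→100) → #006464
64%: (0→0, 128 − 81.92 = 46.08→46, 128 − 81.92 = 46.08→46) → #002E2E
78%: (0→0, 128 − 99.84 = 28.16→28, 128 − 99.84 = 28.16→28) → #001C1C
79%: (0→0, 128 − 101.12 = 26.88→27, 128 − 101.12 = 26.88→27) → #001B1B

#006464, #002E2E, #001C1C, #001B1B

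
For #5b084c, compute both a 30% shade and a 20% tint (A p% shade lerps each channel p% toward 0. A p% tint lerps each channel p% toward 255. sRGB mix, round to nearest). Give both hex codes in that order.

#5b084c is rgb(91, 8, 76).
30% shade:
  R: 91 + 0.3×(0−91) = 91 − 27.3 = 63.7 → 64
  G: 8 + 0.3×(0−8) = 8 − 2.4 = 5.6 → 6
  B: 76 + 0.3×(0−76) = 76 − 22.8 = 53.2 → 53
  → #400635
20% tint:
  R: 91 + 32.8 = 123.8 → 124
  G: 8 + 49.4 = 57.4 → 57
  B: 76 + 0.2×(255−76) = 76 + 35.8 = 111.8 → 112
  → #7c3970

#400635, #7c3970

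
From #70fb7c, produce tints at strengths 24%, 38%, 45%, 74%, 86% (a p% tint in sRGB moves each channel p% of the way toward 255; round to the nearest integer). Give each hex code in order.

#92fc9b, #a6fdae, #b0fdb7, #dafedd, #ebfeed

#70fb7c is rgb(112, 251, 124).
24%: (112 + 34.32 = 146.32→146, 251 + 0.96 = 251.96→252, 124 + 31.44 = 155.44→155) → #92fc9b
38%: (112 + 54.34 = 166.34→166, 251 + 1.52 = 252.52→253, 124 + 49.78 = 173.78→174) → #a6fdae
45%: (112 + 64.35 = 176.35→176, 251 + 1.8 = 252.8→253, 124 + 58.95 = 182.95→183) → #b0fdb7
74%: (112 + 105.82 = 217.82→218, 251 + 2.96 = 253.96→254, 124 + 96.94 = 220.94→221) → #dafedd
86%: (112 + 122.98 = 234.98→235, 251 + 3.44 = 254.44→254, 124 + 112.66 = 236.66→237) → #ebfeed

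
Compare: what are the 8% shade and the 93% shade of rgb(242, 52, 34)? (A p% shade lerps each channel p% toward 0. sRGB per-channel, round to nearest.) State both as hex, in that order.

#df301f, #110402

8% shade:
  R: 242 + 0.08×(0−242) = 242 − 19.36 = 222.64 → 223
  G: 52 + 0.08×(0−52) = 52 − 4.16 = 47.84 → 48
  B: 34 − 2.72 = 31.28 → 31
  → #df301f
93% shade:
  R: 242 + 0.93×(0−242) = 242 − 225.06 = 16.94 → 17
  G: 52 − 48.36 = 3.64 → 4
  B: 34 − 31.62 = 2.38 → 2
  → #110402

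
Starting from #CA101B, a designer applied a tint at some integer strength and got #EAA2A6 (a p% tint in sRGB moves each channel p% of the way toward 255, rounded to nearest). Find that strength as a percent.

61%

#CA101B is rgb(202, 16, 27); #EAA2A6 is rgb(234, 162, 166).
On the G channel (widest range): 162 ≈ 16 + (p/100)(255 − 16), so p ≈ 100×(162 − 16)/(255 − 16) = 14600/239 = 61.09.
p = 61 reproduces all three channels after rounding.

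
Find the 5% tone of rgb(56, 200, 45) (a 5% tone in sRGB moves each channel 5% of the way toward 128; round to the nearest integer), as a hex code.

A 5% tone moves each channel 5% toward 128:
  R: 56 + 0.05×(128−56) = 56 + 3.6 = 59.6 → 60
  G: 200 − 3.6 = 196.4 → 196
  B: 45 + 4.15 = 49.15 → 49
rgb(60, 196, 49) = #3CC431.

#3CC431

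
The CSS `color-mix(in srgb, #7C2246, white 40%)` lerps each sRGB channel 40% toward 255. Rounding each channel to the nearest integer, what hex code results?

#7C2246 is rgb(124, 34, 70).
Lerp each channel 40% toward 255:
  R: 124 + 52.4 = 176.4 → 176
  G: 34 + 0.4×(255−34) = 34 + 88.4 = 122.4 → 122
  B: 70 + 0.4×(255−70) = 70 + 74 = 144 → 144
rgb(176, 122, 144) = #B07A90.

#B07A90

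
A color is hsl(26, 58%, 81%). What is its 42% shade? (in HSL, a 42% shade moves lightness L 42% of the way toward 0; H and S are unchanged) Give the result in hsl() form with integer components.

hsl(26, 58%, 47%)

L moves 42% from 81 toward 0: 81 − 34.02 = 46.98 → 47.
H and S are unchanged.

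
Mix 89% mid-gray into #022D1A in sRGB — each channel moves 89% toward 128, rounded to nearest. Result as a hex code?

#727775

#022D1A is rgb(2, 45, 26).
Lerp each channel 89% toward 128:
  R: 2 + 112.14 = 114.14 → 114
  G: 45 + 73.87 = 118.87 → 119
  B: 26 + 90.78 = 116.78 → 117
rgb(114, 119, 117) = #727775.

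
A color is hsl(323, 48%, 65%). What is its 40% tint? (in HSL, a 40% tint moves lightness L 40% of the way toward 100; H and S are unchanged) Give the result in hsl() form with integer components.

hsl(323, 48%, 79%)

L moves 40% from 65 toward 100: 65 + 14 = 79 → 79.
H and S are unchanged.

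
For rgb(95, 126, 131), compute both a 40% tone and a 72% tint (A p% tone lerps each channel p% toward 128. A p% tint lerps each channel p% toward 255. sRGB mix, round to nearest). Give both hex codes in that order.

40% tone:
  R: 95 + 13.2 = 108.2 → 108
  G: 126 + 0.4×(128−126) = 126 + 0.8 = 126.8 → 127
  B: 131 − 1.2 = 129.8 → 130
  → #6C7F82
72% tint:
  R: 95 + 115.2 = 210.2 → 210
  G: 126 + 92.88 = 218.88 → 219
  B: 131 + 89.28 = 220.28 → 220
  → #D2DBDC

#6C7F82, #D2DBDC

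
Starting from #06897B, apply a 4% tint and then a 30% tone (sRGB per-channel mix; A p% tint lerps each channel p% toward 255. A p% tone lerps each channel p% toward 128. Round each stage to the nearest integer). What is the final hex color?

#328A80

#06897B is rgb(6, 137, 123).
Per channel, c → c + 0.04(255 − c):
  R: 6 + 9.96 = 15.96 → 16
  G: 137 + 0.04×(255−137) = 137 + 4.72 = 141.72 → 142
  B: 123 + 5.28 = 128.28 → 128
After the tint: rgb(16, 142, 128) = #108E80.
Per channel, c → c + 0.3(128 − c):
  R: 16 + 33.6 = 49.6 → 50
  G: 142 − 4.2 = 137.8 → 138
  B: 128 + 0 = 128 → 128
rgb(50, 138, 128) = #328A80.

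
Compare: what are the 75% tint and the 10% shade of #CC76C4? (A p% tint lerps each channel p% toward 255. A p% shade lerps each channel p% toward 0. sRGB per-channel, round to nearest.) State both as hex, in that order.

#F2DDF0, #B86AB0

#CC76C4 is rgb(204, 118, 196).
75% tint:
  R: 204 + 0.75×(255−204) = 204 + 38.25 = 242.25 → 242
  G: 118 + 0.75×(255−118) = 118 + 102.75 = 220.75 → 221
  B: 196 + 44.25 = 240.25 → 240
  → #F2DDF0
10% shade:
  R: 204 − 20.4 = 183.6 → 184
  G: 118 + 0.1×(0−118) = 118 − 11.8 = 106.2 → 106
  B: 196 + 0.1×(0−196) = 196 − 19.6 = 176.4 → 176
  → #B86AB0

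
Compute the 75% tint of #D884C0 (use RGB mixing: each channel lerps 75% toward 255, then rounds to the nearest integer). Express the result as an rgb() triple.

#D884C0 is rgb(216, 132, 192).
Per channel, c → c + 0.75(255 − c):
  R: 216 + 0.75×(255−216) = 216 + 29.25 = 245.25 → 245
  G: 132 + 0.75×(255−132) = 132 + 92.25 = 224.25 → 224
  B: 192 + 0.75×(255−192) = 192 + 47.25 = 239.25 → 239

rgb(245, 224, 239)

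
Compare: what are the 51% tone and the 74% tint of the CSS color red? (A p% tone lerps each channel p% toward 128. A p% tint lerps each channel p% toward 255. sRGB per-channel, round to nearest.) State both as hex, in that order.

#be4141, #ffbdbd

CSS red is rgb(255, 0, 0).
51% tone:
  R: 255 + 0.51×(128−255) = 255 − 64.77 = 190.23 → 190
  G: 0 + 65.28 = 65.28 → 65
  B: 0 + 65.28 = 65.28 → 65
  → #be4141
74% tint:
  R: 255 + 0 = 255 → 255
  G: 0 + 0.74×(255−0) = 0 + 188.7 = 188.7 → 189
  B: 0 + 0.74×(255−0) = 0 + 188.7 = 188.7 → 189
  → #ffbdbd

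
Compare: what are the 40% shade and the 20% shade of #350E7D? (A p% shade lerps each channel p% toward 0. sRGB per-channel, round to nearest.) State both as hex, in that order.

#20084B, #2A0B64

#350E7D is rgb(53, 14, 125).
40% shade:
  R: 53 + 0.4×(0−53) = 53 − 21.2 = 31.8 → 32
  G: 14 − 5.6 = 8.4 → 8
  B: 125 − 50 = 75 → 75
  → #20084B
20% shade:
  R: 53 − 10.6 = 42.4 → 42
  G: 14 + 0.2×(0−14) = 14 − 2.8 = 11.2 → 11
  B: 125 + 0.2×(0−125) = 125 − 25 = 100 → 100
  → #2A0B64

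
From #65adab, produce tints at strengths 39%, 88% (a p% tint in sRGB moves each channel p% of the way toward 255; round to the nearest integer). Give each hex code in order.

#65adab is rgb(101, 173, 171).
39%: (101 + 60.06 = 161.06→161, 173 + 31.98 = 204.98→205, 171 + 32.76 = 203.76→204) → #a1cdcc
88%: (101 + 135.52 = 236.52→237, 173 + 72.16 = 245.16→245, 171 + 73.92 = 244.92→245) → #edf5f5

#a1cdcc, #edf5f5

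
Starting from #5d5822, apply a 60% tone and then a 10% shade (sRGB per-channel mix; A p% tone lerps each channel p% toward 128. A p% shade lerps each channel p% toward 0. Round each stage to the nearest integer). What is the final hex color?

#5d5822 is rgb(93, 88, 34).
Per channel, c → c + 0.6(128 − c):
  R: 93 + 0.6×(128−93) = 93 + 21 = 114 → 114
  G: 88 + 0.6×(128−88) = 88 + 24 = 112 → 112
  B: 34 + 0.6×(128−34) = 34 + 56.4 = 90.4 → 90
After the tone: rgb(114, 112, 90) = #72705a.
Lerp each channel 10% toward 0:
  R: 114 + 0.1×(0−114) = 114 − 11.4 = 102.6 → 103
  G: 112 + 0.1×(0−112) = 112 − 11.2 = 100.8 → 101
  B: 90 + 0.1×(0−90) = 90 − 9 = 81 → 81
rgb(103, 101, 81) = #676551.

#676551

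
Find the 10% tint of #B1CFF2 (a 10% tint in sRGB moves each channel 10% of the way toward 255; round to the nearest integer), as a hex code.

#B1CFF2 is rgb(177, 207, 242).
A 10% tint moves each channel 10% toward 255:
  R: 177 + 0.1×(255−177) = 177 + 7.8 = 184.8 → 185
  G: 207 + 4.8 = 211.8 → 212
  B: 242 + 1.3 = 243.3 → 243
rgb(185, 212, 243) = #B9D4F3.

#B9D4F3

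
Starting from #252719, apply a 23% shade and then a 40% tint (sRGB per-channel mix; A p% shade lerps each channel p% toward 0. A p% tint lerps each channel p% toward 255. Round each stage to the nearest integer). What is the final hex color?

#777871

#252719 is rgb(37, 39, 25).
A 23% shade moves each channel 23% toward 0:
  R: 37 − 8.51 = 28.49 → 28
  G: 39 − 8.97 = 30.03 → 30
  B: 25 + 0.23×(0−25) = 25 − 5.75 = 19.25 → 19
After the shade: rgb(28, 30, 19) = #1C1E13.
Per channel, c → c + 0.4(255 − c):
  R: 28 + 0.4×(255−28) = 28 + 90.8 = 118.8 → 119
  G: 30 + 0.4×(255−30) = 30 + 90 = 120 → 120
  B: 19 + 94.4 = 113.4 → 113
rgb(119, 120, 113) = #777871.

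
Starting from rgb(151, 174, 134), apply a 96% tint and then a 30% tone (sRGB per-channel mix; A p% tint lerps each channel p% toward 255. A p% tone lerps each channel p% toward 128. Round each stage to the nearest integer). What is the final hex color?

A 96% tint moves each channel 96% toward 255:
  R: 151 + 0.96×(255−151) = 151 + 99.84 = 250.84 → 251
  G: 174 + 77.76 = 251.76 → 252
  B: 134 + 0.96×(255−134) = 134 + 116.16 = 250.16 → 250
After the tint: rgb(251, 252, 250) = #FBFCFA.
Lerp each channel 30% toward 128:
  R: 251 + 0.3×(128−251) = 251 − 36.9 = 214.1 → 214
  G: 252 − 37.2 = 214.8 → 215
  B: 250 − 36.6 = 213.4 → 213
rgb(214, 215, 213) = #D6D7D5.

#D6D7D5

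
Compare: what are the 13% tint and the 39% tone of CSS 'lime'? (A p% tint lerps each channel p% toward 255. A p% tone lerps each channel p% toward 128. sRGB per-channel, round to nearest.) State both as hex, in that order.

CSS lime is rgb(0, 255, 0).
13% tint:
  R: 0 + 0.13×(255−0) = 0 + 33.15 = 33.15 → 33
  G: 255 + 0.13×(255−255) = 255 + 0 = 255 → 255
  B: 0 + 0.13×(255−0) = 0 + 33.15 = 33.15 → 33
  → #21FF21
39% tone:
  R: 0 + 49.92 = 49.92 → 50
  G: 255 + 0.39×(128−255) = 255 − 49.53 = 205.47 → 205
  B: 0 + 49.92 = 49.92 → 50
  → #32CD32

#21FF21, #32CD32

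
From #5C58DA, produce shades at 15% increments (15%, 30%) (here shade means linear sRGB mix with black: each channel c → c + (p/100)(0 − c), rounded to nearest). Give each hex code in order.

#4E4BB9, #403E99

#5C58DA is rgb(92, 88, 218).
15%: (92 − 13.8 = 78.2→78, 88 − 13.2 = 74.8→75, 218 − 32.7 = 185.3→185) → #4E4BB9
30%: (92 − 27.6 = 64.4→64, 88 − 26.4 = 61.6→62, 218 − 65.4 = 152.6→153) → #403E99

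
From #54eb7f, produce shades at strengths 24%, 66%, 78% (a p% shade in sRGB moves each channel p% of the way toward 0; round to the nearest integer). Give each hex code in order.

#40b361, #1d502b, #12341c

#54eb7f is rgb(84, 235, 127).
24%: (84 − 20.16 = 63.84→64, 235 − 56.4 = 178.6→179, 127 − 30.48 = 96.52→97) → #40b361
66%: (84 − 55.44 = 28.56→29, 235 − 155.1 = 79.9→80, 127 − 83.82 = 43.18→43) → #1d502b
78%: (84 − 65.52 = 18.48→18, 235 − 183.3 = 51.7→52, 127 − 99.06 = 27.94→28) → #12341c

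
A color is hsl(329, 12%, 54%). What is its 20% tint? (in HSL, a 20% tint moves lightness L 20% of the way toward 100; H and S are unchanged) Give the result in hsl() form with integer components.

hsl(329, 12%, 63%)

L moves 20% from 54 toward 100: 54 + 9.2 = 63.2 → 63.
H and S are unchanged.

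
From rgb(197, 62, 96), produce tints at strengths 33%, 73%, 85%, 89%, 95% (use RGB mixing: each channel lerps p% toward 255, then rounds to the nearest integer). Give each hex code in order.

33%: (197 + 19.14 = 216.14→216, 62 + 63.69 = 125.69→126, 96 + 52.47 = 148.47→148) → #D87E94
73%: (197 + 42.34 = 239.34→239, 62 + 140.89 = 202.89→203, 96 + 116.07 = 212.07→212) → #EFCBD4
85%: (197 + 49.3 = 246.3→246, 62 + 164.05 = 226.05→226, 96 + 135.15 = 231.15→231) → #F6E2E7
89%: (197 + 51.62 = 248.62→249, 62 + 171.77 = 233.77→234, 96 + 141.51 = 237.51→238) → #F9EAEE
95%: (197 + 55.1 = 252.1→252, 62 + 183.35 = 245.35→245, 96 + 151.05 = 247.05→247) → #FCF5F7

#D87E94, #EFCBD4, #F6E2E7, #F9EAEE, #FCF5F7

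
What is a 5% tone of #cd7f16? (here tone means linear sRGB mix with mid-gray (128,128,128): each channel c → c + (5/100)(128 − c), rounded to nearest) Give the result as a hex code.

#cd7f16 is rgb(205, 127, 22).
Per channel, c → c + 0.05(128 − c):
  R: 205 − 3.85 = 201.15 → 201
  G: 127 + 0.05 = 127.05 → 127
  B: 22 + 0.05×(128−22) = 22 + 5.3 = 27.3 → 27
rgb(201, 127, 27) = #c97f1b.

#c97f1b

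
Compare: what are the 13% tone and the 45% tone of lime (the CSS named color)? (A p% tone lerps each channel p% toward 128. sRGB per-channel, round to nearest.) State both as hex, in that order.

CSS lime is rgb(0, 255, 0).
13% tone:
  R: 0 + 0.13×(128−0) = 0 + 16.64 = 16.64 → 17
  G: 255 − 16.51 = 238.49 → 238
  B: 0 + 16.64 = 16.64 → 17
  → #11EE11
45% tone:
  R: 0 + 0.45×(128−0) = 0 + 57.6 = 57.6 → 58
  G: 255 − 57.15 = 197.85 → 198
  B: 0 + 0.45×(128−0) = 0 + 57.6 = 57.6 → 58
  → #3AC63A

#11EE11, #3AC63A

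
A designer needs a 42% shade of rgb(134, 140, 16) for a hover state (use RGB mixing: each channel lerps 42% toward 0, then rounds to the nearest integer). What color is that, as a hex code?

#4E5109

A 42% shade moves each channel 42% toward 0:
  R: 134 − 56.28 = 77.72 → 78
  G: 140 + 0.42×(0−140) = 140 − 58.8 = 81.2 → 81
  B: 16 − 6.72 = 9.28 → 9
rgb(78, 81, 9) = #4E5109.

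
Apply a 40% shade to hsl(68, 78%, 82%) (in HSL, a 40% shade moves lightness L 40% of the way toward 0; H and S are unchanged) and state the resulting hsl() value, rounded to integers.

hsl(68, 78%, 49%)

L moves 40% from 82 toward 0: 82 − 32.8 = 49.2 → 49.
H and S are unchanged.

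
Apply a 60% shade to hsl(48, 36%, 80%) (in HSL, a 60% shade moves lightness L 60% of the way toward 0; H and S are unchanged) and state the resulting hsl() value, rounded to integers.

hsl(48, 36%, 32%)

L moves 60% from 80 toward 0: 80 − 48 = 32 → 32.
H and S are unchanged.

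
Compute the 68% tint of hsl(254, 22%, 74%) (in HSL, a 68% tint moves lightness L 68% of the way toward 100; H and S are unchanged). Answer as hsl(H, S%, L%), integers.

L moves 68% from 74 toward 100: 74 + 17.68 = 91.68 → 92.
H and S are unchanged.

hsl(254, 22%, 92%)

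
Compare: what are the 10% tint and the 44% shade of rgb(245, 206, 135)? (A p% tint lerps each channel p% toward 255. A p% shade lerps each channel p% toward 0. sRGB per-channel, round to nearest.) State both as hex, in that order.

10% tint:
  R: 245 + 1 = 246 → 246
  G: 206 + 0.1×(255−206) = 206 + 4.9 = 210.9 → 211
  B: 135 + 0.1×(255−135) = 135 + 12 = 147 → 147
  → #F6D393
44% shade:
  R: 245 + 0.44×(0−245) = 245 − 107.8 = 137.2 → 137
  G: 206 + 0.44×(0−206) = 206 − 90.64 = 115.36 → 115
  B: 135 + 0.44×(0−135) = 135 − 59.4 = 75.6 → 76
  → #89734C

#F6D393, #89734C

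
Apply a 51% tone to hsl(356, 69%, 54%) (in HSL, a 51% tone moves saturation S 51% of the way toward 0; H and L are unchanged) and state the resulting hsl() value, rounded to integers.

S moves 51% from 69 toward 0: 69 − 35.19 = 33.81 → 34.
H and L are unchanged.

hsl(356, 34%, 54%)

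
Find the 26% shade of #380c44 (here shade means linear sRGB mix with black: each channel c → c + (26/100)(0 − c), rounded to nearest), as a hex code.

#380c44 is rgb(56, 12, 68).
A 26% shade moves each channel 26% toward 0:
  R: 56 − 14.56 = 41.44 → 41
  G: 12 + 0.26×(0−12) = 12 − 3.12 = 8.88 → 9
  B: 68 + 0.26×(0−68) = 68 − 17.68 = 50.32 → 50
rgb(41, 9, 50) = #290932.

#290932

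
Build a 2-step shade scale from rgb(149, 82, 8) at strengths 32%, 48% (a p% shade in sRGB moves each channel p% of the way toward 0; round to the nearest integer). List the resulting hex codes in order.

32%: (149 − 47.68 = 101.32→101, 82 − 26.24 = 55.76→56, 8 − 2.56 = 5.44→5) → #653805
48%: (149 − 71.52 = 77.48→77, 82 − 39.36 = 42.64→43, 8 − 3.84 = 4.16→4) → #4D2B04

#653805, #4D2B04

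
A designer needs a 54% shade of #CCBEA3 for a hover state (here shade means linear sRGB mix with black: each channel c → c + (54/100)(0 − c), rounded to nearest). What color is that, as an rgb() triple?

#CCBEA3 is rgb(204, 190, 163).
Lerp each channel 54% toward 0:
  R: 204 + 0.54×(0−204) = 204 − 110.16 = 93.84 → 94
  G: 190 − 102.6 = 87.4 → 87
  B: 163 − 88.02 = 74.98 → 75

rgb(94, 87, 75)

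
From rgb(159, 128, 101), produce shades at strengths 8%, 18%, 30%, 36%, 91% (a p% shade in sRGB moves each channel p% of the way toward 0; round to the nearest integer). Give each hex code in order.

8%: (159 − 12.72 = 146.28→146, 128 − 10.24 = 117.76→118, 101 − 8.08 = 92.92→93) → #92765D
18%: (159 − 28.62 = 130.38→130, 128 − 23.04 = 104.96→105, 101 − 18.18 = 82.82→83) → #826953
30%: (159 − 47.7 = 111.3→111, 128 − 38.4 = 89.6→90, 101 − 30.3 = 70.7→71) → #6F5A47
36%: (159 − 57.24 = 101.76→102, 128 − 46.08 = 81.92→82, 101 − 36.36 = 64.64→65) → #665241
91%: (159 − 144.69 = 14.31→14, 128 − 116.48 = 11.52→12, 101 − 91.91 = 9.09→9) → #0E0C09

#92765D, #826953, #6F5A47, #665241, #0E0C09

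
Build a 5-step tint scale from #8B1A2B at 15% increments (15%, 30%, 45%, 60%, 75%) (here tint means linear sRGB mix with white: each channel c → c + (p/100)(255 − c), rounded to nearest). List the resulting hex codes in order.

#9C3C4B, #AE5F6B, #BF818A, #D1A3AA, #E2C6CA

#8B1A2B is rgb(139, 26, 43).
15%: (139 + 17.4 = 156.4→156, 26 + 34.35 = 60.35→60, 43 + 31.8 = 74.8→75) → #9C3C4B
30%: (139 + 34.8 = 173.8→174, 26 + 68.7 = 94.7→95, 43 + 63.6 = 106.6→107) → #AE5F6B
45%: (139 + 52.2 = 191.2→191, 26 + 103.05 = 129.05→129, 43 + 95.4 = 138.4→138) → #BF818A
60%: (139 + 69.6 = 208.6→209, 26 + 137.4 = 163.4→163, 43 + 127.2 = 170.2→170) → #D1A3AA
75%: (139 + 87 = 226→226, 26 + 171.75 = 197.75→198, 43 + 159 = 202→202) → #E2C6CA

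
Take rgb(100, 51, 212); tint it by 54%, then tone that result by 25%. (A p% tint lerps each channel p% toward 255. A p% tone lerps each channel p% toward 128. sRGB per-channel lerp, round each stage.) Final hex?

A 54% tint moves each channel 54% toward 255:
  R: 100 + 0.54×(255−100) = 100 + 83.7 = 183.7 → 184
  G: 51 + 110.16 = 161.16 → 161
  B: 212 + 23.22 = 235.22 → 235
After the tint: rgb(184, 161, 235) = #B8A1EB.
A 25% tone moves each channel 25% toward 128:
  R: 184 + 0.25×(128−184) = 184 − 14 = 170 → 170
  G: 161 − 8.25 = 152.75 → 153
  B: 235 − 26.75 = 208.25 → 208
rgb(170, 153, 208) = #AA99D0.

#AA99D0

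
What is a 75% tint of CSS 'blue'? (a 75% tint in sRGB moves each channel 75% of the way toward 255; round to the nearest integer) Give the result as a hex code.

CSS blue is rgb(0, 0, 255).
A 75% tint moves each channel 75% toward 255:
  R: 0 + 0.75×(255−0) = 0 + 191.25 = 191.25 → 191
  G: 0 + 0.75×(255−0) = 0 + 191.25 = 191.25 → 191
  B: 255 + 0.75×(255−255) = 255 + 0 = 255 → 255
rgb(191, 191, 255) = #BFBFFF.

#BFBFFF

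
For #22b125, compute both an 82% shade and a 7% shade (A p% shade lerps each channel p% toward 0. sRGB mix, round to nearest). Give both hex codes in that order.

#062007, #20a522

#22b125 is rgb(34, 177, 37).
82% shade:
  R: 34 + 0.82×(0−34) = 34 − 27.88 = 6.12 → 6
  G: 177 − 145.14 = 31.86 → 32
  B: 37 − 30.34 = 6.66 → 7
  → #062007
7% shade:
  R: 34 + 0.07×(0−34) = 34 − 2.38 = 31.62 → 32
  G: 177 + 0.07×(0−177) = 177 − 12.39 = 164.61 → 165
  B: 37 + 0.07×(0−37) = 37 − 2.59 = 34.41 → 34
  → #20a522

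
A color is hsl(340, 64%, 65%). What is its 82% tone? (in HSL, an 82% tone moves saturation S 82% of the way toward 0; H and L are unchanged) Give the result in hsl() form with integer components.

S moves 82% from 64 toward 0: 64 − 52.48 = 11.52 → 12.
H and L are unchanged.

hsl(340, 12%, 65%)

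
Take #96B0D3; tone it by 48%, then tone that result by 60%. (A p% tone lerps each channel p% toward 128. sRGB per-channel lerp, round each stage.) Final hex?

#96B0D3 is rgb(150, 176, 211).
Lerp each channel 48% toward 128:
  R: 150 − 10.56 = 139.44 → 139
  G: 176 + 0.48×(128−176) = 176 − 23.04 = 152.96 → 153
  B: 211 + 0.48×(128−211) = 211 − 39.84 = 171.16 → 171
After the tone: rgb(139, 153, 171) = #8B99AB.
A 60% tone moves each channel 60% toward 128:
  R: 139 + 0.6×(128−139) = 139 − 6.6 = 132.4 → 132
  G: 153 − 15 = 138 → 138
  B: 171 − 25.8 = 145.2 → 145
rgb(132, 138, 145) = #848A91.

#848A91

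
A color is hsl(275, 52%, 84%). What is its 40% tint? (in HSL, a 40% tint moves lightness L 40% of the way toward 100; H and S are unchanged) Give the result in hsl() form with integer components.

L moves 40% from 84 toward 100: 84 + 6.4 = 90.4 → 90.
H and S are unchanged.

hsl(275, 52%, 90%)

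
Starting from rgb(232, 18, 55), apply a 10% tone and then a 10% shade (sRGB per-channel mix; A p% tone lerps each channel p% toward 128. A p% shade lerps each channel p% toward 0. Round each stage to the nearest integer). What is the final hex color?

Per channel, c → c + 0.1(128 − c):
  R: 232 − 10.4 = 221.6 → 222
  G: 18 + 11 = 29 → 29
  B: 55 + 7.3 = 62.3 → 62
After the tone: rgb(222, 29, 62) = #DE1D3E.
Per channel, c → c + 0.1(0 − c):
  R: 222 + 0.1×(0−222) = 222 − 22.2 = 199.8 → 200
  G: 29 + 0.1×(0−29) = 29 − 2.9 = 26.1 → 26
  B: 62 + 0.1×(0−62) = 62 − 6.2 = 55.8 → 56
rgb(200, 26, 56) = #C81A38.

#C81A38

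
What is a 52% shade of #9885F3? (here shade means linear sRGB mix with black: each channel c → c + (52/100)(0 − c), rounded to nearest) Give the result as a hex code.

#9885F3 is rgb(152, 133, 243).
A 52% shade moves each channel 52% toward 0:
  R: 152 − 79.04 = 72.96 → 73
  G: 133 + 0.52×(0−133) = 133 − 69.16 = 63.84 → 64
  B: 243 + 0.52×(0−243) = 243 − 126.36 = 116.64 → 117
rgb(73, 64, 117) = #494075.

#494075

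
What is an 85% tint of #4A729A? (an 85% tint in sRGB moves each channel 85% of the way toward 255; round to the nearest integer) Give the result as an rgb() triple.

rgb(228, 234, 240)

#4A729A is rgb(74, 114, 154).
Per channel, c → c + 0.85(255 − c):
  R: 74 + 0.85×(255−74) = 74 + 153.85 = 227.85 → 228
  G: 114 + 0.85×(255−114) = 114 + 119.85 = 233.85 → 234
  B: 154 + 85.85 = 239.85 → 240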